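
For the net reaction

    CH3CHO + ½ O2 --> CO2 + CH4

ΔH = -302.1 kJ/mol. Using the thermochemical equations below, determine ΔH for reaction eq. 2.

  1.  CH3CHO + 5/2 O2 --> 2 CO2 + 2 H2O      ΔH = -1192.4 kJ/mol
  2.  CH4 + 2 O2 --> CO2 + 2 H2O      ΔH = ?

ΔH = -890.3 kJ/mol

eq. 1 as written (CH3CHO already on the reactant side): -1192.4 kJ/mol
eq. 2 reversed (CH4 must end up as a product): contributes −x
-302.1 = (-1192.4) − x
x = (-302.1 − (-1192.4)) / (-1) = -890.3 kJ/mol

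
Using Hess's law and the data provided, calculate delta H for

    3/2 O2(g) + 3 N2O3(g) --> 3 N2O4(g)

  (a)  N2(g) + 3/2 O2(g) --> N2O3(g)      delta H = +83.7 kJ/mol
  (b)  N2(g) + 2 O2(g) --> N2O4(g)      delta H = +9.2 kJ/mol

delta H = -223.5 kJ/mol

(a) reversed and × 3: (-3)·(+83.7) = -251.1 kJ/mol
(b) × 3: (3)·(+9.2) = +27.6 kJ/mol
By Hess's law, delta H = (-251.1) + (+27.6) = -223.5 kJ/mol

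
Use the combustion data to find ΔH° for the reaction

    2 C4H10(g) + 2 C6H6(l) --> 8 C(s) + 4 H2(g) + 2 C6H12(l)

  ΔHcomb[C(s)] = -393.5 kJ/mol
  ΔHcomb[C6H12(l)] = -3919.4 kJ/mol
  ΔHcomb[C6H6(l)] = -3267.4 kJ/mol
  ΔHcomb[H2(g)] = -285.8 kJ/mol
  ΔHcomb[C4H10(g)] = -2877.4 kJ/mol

ΔH° = -159.6 kJ/mol

Using ΔH = Σ nΔHc°(reactants) − Σ nΔHc°(products):
= [2·(-2877.4) + 2·(-3267.4)] − [8·(-393.5) + 4·(-285.8) + 2·(-3919.4)]
= -159.6 kJ/mol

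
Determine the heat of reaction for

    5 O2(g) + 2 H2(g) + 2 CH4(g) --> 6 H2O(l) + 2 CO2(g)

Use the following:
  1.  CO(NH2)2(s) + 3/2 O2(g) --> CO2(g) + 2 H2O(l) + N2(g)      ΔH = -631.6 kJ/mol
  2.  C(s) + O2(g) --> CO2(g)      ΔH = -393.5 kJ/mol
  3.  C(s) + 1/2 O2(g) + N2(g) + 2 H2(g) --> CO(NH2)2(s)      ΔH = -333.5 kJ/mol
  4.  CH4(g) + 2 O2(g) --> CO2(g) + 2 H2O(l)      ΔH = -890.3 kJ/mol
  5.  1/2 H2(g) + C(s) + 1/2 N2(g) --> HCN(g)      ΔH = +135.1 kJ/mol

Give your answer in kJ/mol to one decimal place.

eq. 1 as written: -631.6 kJ/mol
eq. 2 reversed: +393.5 kJ/mol
eq. 3 as written: -333.5 kJ/mol
eq. 4 × 2: (2)·(-890.3) = -1780.6 kJ/mol
eq. 5: not needed.
Since enthalpy is a state function, ΔH = (-631.6) + (+393.5) + (-333.5) + (-1780.6) = -2352.2 kJ/mol

ΔH = -2352.2 kJ/mol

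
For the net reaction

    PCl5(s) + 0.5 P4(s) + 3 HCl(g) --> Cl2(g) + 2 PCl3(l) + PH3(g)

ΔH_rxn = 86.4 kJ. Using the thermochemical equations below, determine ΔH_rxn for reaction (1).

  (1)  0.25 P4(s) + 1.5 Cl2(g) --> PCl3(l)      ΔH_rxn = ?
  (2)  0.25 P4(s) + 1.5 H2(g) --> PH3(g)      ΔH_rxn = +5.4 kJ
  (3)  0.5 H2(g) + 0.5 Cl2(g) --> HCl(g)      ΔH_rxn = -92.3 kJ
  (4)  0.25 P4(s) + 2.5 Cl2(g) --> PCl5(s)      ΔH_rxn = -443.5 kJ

(1) × 2 (×2 to match 2 PCl3(l) in the target): contributes 2·x
(2) as written (PH3(g) already on the product side): +5.4 kJ
(3) reversed and × 3 (reverse to put HCl(g) on the reactant side; scale by 3 for the 3 HCl(g)): (-3)·(-92.3) = +276.9 kJ
(4) reversed (reverse to put PCl5(s) on the reactant side): +443.5 kJ
+86.4 = (+5.4) + (+276.9) + (+443.5) + 2·x
x = (+86.4 − (+725.8)) / (2) = -319.7 kJ

ΔH_rxn = -319.7 kJ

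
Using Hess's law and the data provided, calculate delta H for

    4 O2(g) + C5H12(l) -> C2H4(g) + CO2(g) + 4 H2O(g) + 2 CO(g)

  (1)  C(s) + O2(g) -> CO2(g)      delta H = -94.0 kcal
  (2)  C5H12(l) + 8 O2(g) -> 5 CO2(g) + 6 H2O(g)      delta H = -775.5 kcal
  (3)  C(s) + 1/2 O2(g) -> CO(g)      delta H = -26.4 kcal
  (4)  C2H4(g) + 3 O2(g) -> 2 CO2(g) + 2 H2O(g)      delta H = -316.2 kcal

(1) reversed and × 2: (-2)·(-94.0) = +188.0 kcal
(2) as written (C5H12(l) already on the reactant side): -775.5 kcal
(3) × 2 (×2 to match 2 CO(g) in the target): (2)·(-26.4) = -52.8 kcal
(4) reversed (C2H4(g) must end up as a product): +316.2 kcal
Since enthalpy is a state function, delta H = (+188.0) + (-775.5) + (-52.8) + (+316.2) = -324.1 kcal

delta H = -324.1 kcal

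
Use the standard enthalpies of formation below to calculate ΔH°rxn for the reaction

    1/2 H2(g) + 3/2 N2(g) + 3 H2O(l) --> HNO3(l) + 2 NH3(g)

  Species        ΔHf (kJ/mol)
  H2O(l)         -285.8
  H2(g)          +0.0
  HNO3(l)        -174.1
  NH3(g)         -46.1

ΔH°rxn = 591.1 kJ/mol

Products: 1·(-174.1) + 2·(-46.1) = -266.3
Reactants: 1/2·(+0.0) + 3/2·(+0.0) + 3·(-285.8) = -857.4
ΔH°rxn = (-266.3) − (-857.4) = 591.1 kJ/mol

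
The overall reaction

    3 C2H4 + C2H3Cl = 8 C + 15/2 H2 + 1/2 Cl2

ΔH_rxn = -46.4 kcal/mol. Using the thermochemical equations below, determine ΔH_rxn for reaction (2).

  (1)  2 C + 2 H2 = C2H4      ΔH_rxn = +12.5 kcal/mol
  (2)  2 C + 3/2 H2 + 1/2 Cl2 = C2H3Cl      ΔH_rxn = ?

(1) reversed and × 3 (reverse to put C2H4 on the reactant side; ×3 to match 3 C2H4 in the target): (-3)·(+12.5) = -37.5 kcal/mol
(2) reversed (reverse to put C2H3Cl on the reactant side): contributes −x
-46.4 = (-37.5) − x
x = (-46.4 − (-37.5)) / (-1) = 8.9 kcal/mol

ΔH_rxn = 8.9 kcal/mol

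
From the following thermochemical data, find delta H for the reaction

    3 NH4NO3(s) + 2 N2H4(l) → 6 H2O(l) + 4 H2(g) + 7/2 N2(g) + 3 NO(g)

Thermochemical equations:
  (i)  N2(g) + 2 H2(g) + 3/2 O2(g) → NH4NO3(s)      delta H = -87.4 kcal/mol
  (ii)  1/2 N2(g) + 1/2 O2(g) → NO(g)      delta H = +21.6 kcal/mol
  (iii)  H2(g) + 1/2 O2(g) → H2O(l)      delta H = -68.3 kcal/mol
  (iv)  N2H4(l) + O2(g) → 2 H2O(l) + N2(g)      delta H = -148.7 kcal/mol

(i) reversed and × 3 (reverse to put NH4NO3(s) on the reactant side; ×3 to match 3 NH4NO3(s) in the target): (-3)·(-87.4) = +262.2 kcal/mol
(ii) × 3 (scale by 3 for the 3 NO(g)): (3)·(+21.6) = +64.8 kcal/mol
(iii) × 2: (2)·(-68.3) = -136.6 kcal/mol
(iv) × 2 (×2 to match 2 N2H4(l) in the target): (2)·(-148.7) = -297.4 kcal/mol
delta H = (-3)·(-87.4) + (3)·(+21.6) + (2)·(-68.3) + (2)·(-148.7) = -107.0 kcal/mol

delta H = -107.0 kcal/mol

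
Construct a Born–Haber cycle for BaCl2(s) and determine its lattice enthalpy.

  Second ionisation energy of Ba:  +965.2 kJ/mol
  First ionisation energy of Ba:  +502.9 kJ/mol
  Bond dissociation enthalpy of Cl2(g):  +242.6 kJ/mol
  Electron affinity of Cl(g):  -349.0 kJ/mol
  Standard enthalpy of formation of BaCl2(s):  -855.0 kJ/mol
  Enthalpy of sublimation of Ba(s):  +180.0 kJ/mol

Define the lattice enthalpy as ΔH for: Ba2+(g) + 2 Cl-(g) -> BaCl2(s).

ΔHf° = 1·ΔHsub + 1·(ΣIE) + 1·D(Cl2) + 2·EA + U
-855.0 = 1·(+180.0) + 1·(+1468.1) + 1·(+242.6) + 2·(-349.0) + U
U = -855.0 − (+1192.7) = -2047.7 kJ/mol

U = -2047.7 kJ/mol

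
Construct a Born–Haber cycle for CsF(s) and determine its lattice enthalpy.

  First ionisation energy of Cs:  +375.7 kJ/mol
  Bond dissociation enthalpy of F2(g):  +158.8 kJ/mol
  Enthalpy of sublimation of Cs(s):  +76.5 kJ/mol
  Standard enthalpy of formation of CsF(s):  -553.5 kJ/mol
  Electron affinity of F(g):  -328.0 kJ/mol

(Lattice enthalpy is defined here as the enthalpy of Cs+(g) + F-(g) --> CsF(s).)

ΔHf° = 1·ΔHsub + 1·(ΣIE) + 1/2·D(F2) + 1·EA + U
-553.5 = 1·(+76.5) + 1·(+375.7) + 1/2·(+158.8) + 1·(-328.0) + U
U = -553.5 − (+203.6) = -757.1 kJ/mol

U = -757.1 kJ/mol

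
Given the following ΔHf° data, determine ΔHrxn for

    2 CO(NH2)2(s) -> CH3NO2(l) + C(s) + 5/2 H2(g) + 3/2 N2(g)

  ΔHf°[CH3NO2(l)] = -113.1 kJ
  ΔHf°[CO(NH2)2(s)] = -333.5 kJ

ΔH°rxn = Σ nΔHf°(products) − Σ nΔHf°(reactants).
Products: 1·(-113.1) + 1·(+0.0) + 5/2·(+0.0) + 3/2·(+0.0) = -113.1
Reactants: 2·(-333.5) = -667.0
ΔHrxn = (-113.1) − (-667.0) = 553.9 kJ

ΔHrxn = 553.9 kJ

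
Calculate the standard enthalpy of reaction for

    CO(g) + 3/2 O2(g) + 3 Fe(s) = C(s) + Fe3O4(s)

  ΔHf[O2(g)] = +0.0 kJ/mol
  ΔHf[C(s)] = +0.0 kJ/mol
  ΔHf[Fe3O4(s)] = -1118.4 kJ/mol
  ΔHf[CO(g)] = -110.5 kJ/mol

ΔH_rxn = -1007.9 kJ/mol

Products: 1·(+0.0) + 1·(-1118.4) = -1118.4
Reactants: 1·(-110.5) + 3/2·(+0.0) + 3·(+0.0) = -110.5
ΔH_rxn = (-1118.4) − (-110.5) = -1007.9 kJ/mol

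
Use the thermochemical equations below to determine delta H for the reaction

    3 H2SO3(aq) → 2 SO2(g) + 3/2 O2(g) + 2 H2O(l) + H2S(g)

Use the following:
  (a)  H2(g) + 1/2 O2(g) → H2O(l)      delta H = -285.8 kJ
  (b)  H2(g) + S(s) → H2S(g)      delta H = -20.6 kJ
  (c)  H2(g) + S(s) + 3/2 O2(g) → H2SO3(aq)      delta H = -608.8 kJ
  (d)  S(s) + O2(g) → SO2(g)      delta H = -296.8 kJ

(a) × 2: (2)·(-285.8) = -571.6 kJ
(b) as written: -20.6 kJ
(c) reversed and × 3: (-3)·(-608.8) = +1826.4 kJ
(d) × 2: (2)·(-296.8) = -593.6 kJ
delta H = (-571.6) + (-20.6) + (+1826.4) + (-593.6) = 640.6 kJ

delta H = 640.6 kJ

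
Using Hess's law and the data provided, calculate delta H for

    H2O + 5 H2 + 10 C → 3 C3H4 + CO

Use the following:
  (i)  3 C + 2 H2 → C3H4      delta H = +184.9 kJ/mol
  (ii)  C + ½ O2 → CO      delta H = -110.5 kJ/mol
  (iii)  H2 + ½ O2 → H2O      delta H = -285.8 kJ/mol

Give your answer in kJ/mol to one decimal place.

(i) × 3: (3)·(+184.9) = +554.7 kJ/mol
(ii) as written: -110.5 kJ/mol
(iii) reversed: +285.8 kJ/mol
delta H = (3)·(+184.9) + (1)·(-110.5) + (-1)·(-285.8) = 730.0 kJ/mol

delta H = 730.0 kJ/mol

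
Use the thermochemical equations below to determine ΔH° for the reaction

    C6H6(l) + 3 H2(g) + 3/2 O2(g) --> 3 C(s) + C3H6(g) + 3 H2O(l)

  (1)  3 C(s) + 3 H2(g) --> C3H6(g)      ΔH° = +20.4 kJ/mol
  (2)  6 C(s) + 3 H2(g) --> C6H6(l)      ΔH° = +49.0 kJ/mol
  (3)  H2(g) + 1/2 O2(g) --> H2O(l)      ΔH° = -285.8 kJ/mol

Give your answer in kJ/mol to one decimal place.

ΔH° = -886.0 kJ/mol

(1) as written (C3H6(g) already on the product side): +20.4 kJ/mol
(2) reversed (reverse to put C6H6(l) on the reactant side): -49.0 kJ/mol
(3) × 3 (scale by 3 for the 3 H2O(l)): (3)·(-285.8) = -857.4 kJ/mol
By Hess's law, ΔH° = (+20.4) + (-49.0) + (-857.4) = -886.0 kJ/mol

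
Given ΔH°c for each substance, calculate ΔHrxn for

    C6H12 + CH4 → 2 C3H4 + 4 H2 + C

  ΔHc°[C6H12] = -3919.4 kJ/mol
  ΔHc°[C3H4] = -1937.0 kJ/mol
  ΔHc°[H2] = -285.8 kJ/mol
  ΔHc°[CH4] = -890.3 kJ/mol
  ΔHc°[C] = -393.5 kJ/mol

Using ΔH = Σ nΔHc°(reactants) − Σ nΔHc°(products):
= [1·(-3919.4) + 1·(-890.3)] − [2·(-1937.0) + 4·(-285.8) + 1·(-393.5)]
= 601.0 kJ/mol

ΔHrxn = 601.0 kJ/mol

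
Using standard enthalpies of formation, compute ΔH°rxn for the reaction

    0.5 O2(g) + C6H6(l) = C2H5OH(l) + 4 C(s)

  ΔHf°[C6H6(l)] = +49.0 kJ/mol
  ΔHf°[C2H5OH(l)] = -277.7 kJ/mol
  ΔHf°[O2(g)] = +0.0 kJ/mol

Products: 1·(-277.7) + 4·(+0.0) = -277.7
Reactants: 1/2·(+0.0) + 1·(+49.0) = +49.0
ΔH°rxn = (-277.7) − (+49.0) = -326.7 kJ/mol

ΔH°rxn = -326.7 kJ/mol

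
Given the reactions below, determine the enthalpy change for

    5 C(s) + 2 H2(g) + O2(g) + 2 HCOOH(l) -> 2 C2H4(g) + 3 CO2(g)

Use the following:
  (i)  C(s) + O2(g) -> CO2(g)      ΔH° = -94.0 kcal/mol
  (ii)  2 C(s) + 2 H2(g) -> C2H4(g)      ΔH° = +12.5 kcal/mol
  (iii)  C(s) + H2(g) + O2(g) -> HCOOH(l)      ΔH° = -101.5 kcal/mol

ΔH° = -54.0 kcal/mol

(i) × 3 (×3 to match 3 CO2(g) in the target): (3)·(-94.0) = -282.0 kcal/mol
(ii) × 2 (×2 to match 2 C2H4(g) in the target): (2)·(+12.5) = +25.0 kcal/mol
(iii) reversed and × 2 (HCOOH(l) must end up as a reactant; scale by 2 for the 2 HCOOH(l)): (-2)·(-101.5) = +203.0 kcal/mol
Combining the equations, ΔH° = (-282.0) + (+25.0) + (+203.0) = -54.0 kcal/mol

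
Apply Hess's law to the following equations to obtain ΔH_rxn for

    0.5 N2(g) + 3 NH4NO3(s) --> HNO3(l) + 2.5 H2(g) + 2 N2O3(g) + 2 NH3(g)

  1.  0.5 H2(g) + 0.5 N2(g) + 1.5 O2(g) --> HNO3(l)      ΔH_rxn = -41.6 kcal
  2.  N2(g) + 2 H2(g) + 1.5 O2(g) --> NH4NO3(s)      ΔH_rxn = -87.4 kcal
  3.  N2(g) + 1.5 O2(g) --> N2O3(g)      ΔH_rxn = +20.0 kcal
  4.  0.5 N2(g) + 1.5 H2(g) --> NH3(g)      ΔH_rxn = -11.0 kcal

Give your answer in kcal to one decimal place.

eq. 1 as written (HNO3(l) already on the product side): -41.6 kcal
eq. 2 reversed and × 3 (reverse to put NH4NO3(s) on the reactant side; scale by 3 for the 3 NH4NO3(s)): (-3)·(-87.4) = +262.2 kcal
eq. 3 × 2 (scale by 2 for the 2 N2O3(g)): (2)·(+20.0) = +40.0 kcal
eq. 4 × 2 (scale by 2 for the 2 NH3(g)): (2)·(-11.0) = -22.0 kcal
ΔH_rxn = (1)·(-41.6) + (-3)·(-87.4) + (2)·(+20.0) + (2)·(-11.0) = 238.6 kcal

ΔH_rxn = 238.6 kcal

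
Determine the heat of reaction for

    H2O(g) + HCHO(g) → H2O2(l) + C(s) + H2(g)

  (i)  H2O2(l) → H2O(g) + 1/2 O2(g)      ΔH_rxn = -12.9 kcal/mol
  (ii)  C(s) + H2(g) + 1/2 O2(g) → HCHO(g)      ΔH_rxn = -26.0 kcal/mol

(i) reversed: +12.9 kcal/mol
(ii) reversed: +26.0 kcal/mol
Combining the equations, ΔH_rxn = (+12.9) + (+26.0) = 38.9 kcal/mol

ΔH_rxn = 38.9 kcal/mol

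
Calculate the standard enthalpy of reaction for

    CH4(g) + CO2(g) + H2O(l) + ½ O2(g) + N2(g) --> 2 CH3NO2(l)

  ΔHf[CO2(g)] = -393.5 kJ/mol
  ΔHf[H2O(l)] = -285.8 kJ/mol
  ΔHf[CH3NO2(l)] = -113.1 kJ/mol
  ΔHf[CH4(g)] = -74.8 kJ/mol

Products: 2·(-113.1) = -226.2
Reactants: 1·(-74.8) + 1·(-393.5) + 1·(-285.8) + 1/2·(+0.0) + 1·(+0.0) = -754.1
ΔH° = (-226.2) − (-754.1) = 527.9 kJ/mol

ΔH° = 527.9 kJ/mol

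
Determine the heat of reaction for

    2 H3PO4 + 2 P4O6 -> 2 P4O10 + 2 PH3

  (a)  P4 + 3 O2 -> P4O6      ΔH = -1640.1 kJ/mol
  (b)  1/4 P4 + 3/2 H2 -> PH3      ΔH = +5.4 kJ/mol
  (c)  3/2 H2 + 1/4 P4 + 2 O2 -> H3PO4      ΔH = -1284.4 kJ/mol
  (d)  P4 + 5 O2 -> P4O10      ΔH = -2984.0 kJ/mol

ΔH = -108.2 kJ/mol

(a) reversed and × 2: (-2)·(-1640.1) = +3280.2 kJ/mol
(b) × 2: (2)·(+5.4) = +10.8 kJ/mol
(c) reversed and × 2: (-2)·(-1284.4) = +2568.8 kJ/mol
(d) × 2: (2)·(-2984.0) = -5968.0 kJ/mol
ΔH = (-2)·(-1640.1) + (2)·(+5.4) + (-2)·(-1284.4) + (2)·(-2984.0) = -108.2 kJ/mol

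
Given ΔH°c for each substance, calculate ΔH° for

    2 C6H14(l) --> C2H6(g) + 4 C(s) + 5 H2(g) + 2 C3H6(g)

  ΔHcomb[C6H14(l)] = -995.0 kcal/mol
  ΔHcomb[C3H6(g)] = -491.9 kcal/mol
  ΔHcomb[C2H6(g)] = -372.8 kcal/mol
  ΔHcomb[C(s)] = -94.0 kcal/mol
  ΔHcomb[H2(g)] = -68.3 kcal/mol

Using ΔH = Σ nΔHc°(reactants) − Σ nΔHc°(products):
= [2·(-995.0)] − [1·(-372.8) + 4·(-94.0) + 5·(-68.3) + 2·(-491.9)]
= 84.1 kcal/mol

ΔH° = 84.1 kcal/mol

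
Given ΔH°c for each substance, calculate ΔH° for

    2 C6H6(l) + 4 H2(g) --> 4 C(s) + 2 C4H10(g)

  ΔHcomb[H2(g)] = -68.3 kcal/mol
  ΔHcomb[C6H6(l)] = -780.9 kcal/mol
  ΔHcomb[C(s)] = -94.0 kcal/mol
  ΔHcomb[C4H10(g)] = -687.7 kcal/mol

ΔH° = -83.6 kcal/mol

Using ΔH = Σ nΔHc°(reactants) − Σ nΔHc°(products):
= [2·(-780.9) + 4·(-68.3)] − [4·(-94.0) + 2·(-687.7)]
= -83.6 kcal/mol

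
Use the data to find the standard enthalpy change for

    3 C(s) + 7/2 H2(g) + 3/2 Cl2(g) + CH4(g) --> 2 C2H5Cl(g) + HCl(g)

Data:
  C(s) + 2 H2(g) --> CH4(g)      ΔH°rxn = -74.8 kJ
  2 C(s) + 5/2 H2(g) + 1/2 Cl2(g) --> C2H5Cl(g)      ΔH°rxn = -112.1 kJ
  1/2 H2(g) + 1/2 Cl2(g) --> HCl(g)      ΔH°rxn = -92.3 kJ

equation 1 reversed (CH4(g) must end up as a reactant): +74.8 kJ
equation 2 × 2 (scale by 2 for the 2 C2H5Cl(g)): (2)·(-112.1) = -224.2 kJ
equation 3 as written (HCl(g) already on the product side): -92.3 kJ
Combining the equations, ΔH°rxn = (-1)·(-74.8) + (2)·(-112.1) + (1)·(-92.3) = -241.7 kJ

ΔH°rxn = -241.7 kJ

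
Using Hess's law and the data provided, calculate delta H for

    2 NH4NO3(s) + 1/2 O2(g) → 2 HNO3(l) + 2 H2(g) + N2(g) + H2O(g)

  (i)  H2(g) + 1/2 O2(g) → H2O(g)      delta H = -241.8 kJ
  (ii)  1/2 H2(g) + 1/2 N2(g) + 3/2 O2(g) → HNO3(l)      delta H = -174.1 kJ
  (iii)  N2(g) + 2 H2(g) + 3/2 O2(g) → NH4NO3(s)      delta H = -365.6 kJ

delta H = 141.2 kJ

(i) as written: -241.8 kJ
(ii) × 2: (2)·(-174.1) = -348.2 kJ
(iii) reversed and × 2: (-2)·(-365.6) = +731.2 kJ
Since enthalpy is a state function, delta H = (-241.8) + (-348.2) + (+731.2) = 141.2 kJ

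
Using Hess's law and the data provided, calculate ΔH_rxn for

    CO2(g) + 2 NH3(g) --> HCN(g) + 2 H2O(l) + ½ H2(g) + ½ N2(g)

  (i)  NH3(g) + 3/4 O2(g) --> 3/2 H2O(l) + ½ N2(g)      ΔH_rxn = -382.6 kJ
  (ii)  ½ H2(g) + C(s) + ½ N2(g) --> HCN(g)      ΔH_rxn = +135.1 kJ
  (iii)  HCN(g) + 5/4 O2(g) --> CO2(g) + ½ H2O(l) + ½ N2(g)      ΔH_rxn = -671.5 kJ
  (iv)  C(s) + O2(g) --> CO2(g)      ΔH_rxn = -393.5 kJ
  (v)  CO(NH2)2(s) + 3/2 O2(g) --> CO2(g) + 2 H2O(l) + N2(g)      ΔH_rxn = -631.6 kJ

ΔH_rxn = 49.2 kJ

(i) × 2 (scale by 2 for the 2 NH3(g)): (2)·(-382.6) = -765.2 kJ
(ii) reversed (H2(g) must end up as a product): -135.1 kJ
(iii) reversed and × 2: (-2)·(-671.5) = +1343.0 kJ
(iv) as written: -393.5 kJ
(v): not needed (CO(NH2)2(s) appears nowhere else).
ΔH_rxn = (2)·(-382.6) + (-1)·(+135.1) + (-2)·(-671.5) + (1)·(-393.5) = 49.2 kJ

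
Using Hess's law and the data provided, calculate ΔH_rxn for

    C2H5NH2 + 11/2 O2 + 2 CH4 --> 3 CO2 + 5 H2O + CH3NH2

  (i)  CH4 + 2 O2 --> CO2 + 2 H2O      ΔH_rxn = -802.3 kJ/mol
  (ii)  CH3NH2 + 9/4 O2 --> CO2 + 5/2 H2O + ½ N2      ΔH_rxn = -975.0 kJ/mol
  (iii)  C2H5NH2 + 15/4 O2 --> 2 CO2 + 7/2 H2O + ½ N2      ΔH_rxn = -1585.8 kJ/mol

ΔH_rxn = -2215.4 kJ/mol

(i) × 2 (×2 to match 2 CH4 in the target): (2)·(-802.3) = -1604.6 kJ/mol
(ii) reversed (CH3NH2 must end up as a product): +975.0 kJ/mol
(iii) as written (C2H5NH2 already on the reactant side): -1585.8 kJ/mol
Since enthalpy is a state function, ΔH_rxn = (-1604.6) + (+975.0) + (-1585.8) = -2215.4 kJ/mol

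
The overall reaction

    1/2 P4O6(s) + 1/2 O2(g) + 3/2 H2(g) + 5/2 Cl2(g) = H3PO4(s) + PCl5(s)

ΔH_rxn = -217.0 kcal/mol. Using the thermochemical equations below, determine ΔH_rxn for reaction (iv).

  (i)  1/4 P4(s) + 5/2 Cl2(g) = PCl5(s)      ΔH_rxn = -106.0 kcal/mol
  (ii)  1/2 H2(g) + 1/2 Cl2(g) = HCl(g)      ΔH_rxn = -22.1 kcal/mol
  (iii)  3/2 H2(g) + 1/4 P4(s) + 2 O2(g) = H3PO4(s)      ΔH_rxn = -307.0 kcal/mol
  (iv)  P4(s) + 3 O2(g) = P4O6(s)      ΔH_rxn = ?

(i) as written: -106.0 kcal/mol
(ii): not needed.
(iii) as written: -307.0 kcal/mol
(iv) reversed and × 1/2: contributes −1/2·x
-217.0 = (-106.0) + (-307.0) − 1/2·x
x = (-217.0 − (-413.0)) / (-1/2) = -392.0 kcal/mol

ΔH_rxn = -392.0 kcal/mol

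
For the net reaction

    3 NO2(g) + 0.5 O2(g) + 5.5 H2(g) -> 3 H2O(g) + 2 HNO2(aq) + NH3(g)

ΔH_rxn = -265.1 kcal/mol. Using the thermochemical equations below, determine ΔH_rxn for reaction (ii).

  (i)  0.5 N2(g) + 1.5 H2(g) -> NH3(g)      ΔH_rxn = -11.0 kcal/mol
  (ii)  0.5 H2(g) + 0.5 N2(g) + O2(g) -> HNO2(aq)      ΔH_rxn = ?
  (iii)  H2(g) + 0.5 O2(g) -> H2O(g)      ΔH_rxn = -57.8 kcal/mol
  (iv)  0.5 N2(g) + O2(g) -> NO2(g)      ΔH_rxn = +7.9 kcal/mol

(i) as written (NH3(g) already on the product side): -11.0 kcal/mol
(ii) × 2 (scale by 2 for the 2 HNO2(aq)): contributes 2·x
(iii) × 3 (×3 to match 3 H2O(g) in the target): (3)·(-57.8) = -173.4 kcal/mol
(iv) reversed and × 3 (reverse to put NO2(g) on the reactant side; scale by 3 for the 3 NO2(g)): (-3)·(+7.9) = -23.7 kcal/mol
-265.1 = (-11.0) + (-173.4) + (-23.7) + 2·x
x = (-265.1 − (-208.1)) / (2) = -28.5 kcal/mol

ΔH_rxn = -28.5 kcal/mol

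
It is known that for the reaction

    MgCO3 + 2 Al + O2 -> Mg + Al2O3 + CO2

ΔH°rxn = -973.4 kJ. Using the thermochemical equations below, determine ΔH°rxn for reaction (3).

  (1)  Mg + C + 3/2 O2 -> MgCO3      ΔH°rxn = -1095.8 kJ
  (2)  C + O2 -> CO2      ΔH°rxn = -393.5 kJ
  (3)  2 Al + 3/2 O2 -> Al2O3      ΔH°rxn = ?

ΔH°rxn = -1675.7 kJ

(1) reversed (reverse to put MgCO3 on the reactant side): +1095.8 kJ
(2) as written (CO2 already on the product side): -393.5 kJ
(3) as written (Al2O3 already on the product side): contributes x
-973.4 = (+1095.8) + (-393.5) + x
x = (-973.4 − (+702.3)) / (1) = -1675.7 kJ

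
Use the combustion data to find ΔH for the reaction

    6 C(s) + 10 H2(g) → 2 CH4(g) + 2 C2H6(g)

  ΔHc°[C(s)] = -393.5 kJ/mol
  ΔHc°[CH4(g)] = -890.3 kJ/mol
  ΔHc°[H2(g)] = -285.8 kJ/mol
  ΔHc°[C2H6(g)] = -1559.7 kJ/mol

ΔH = -319.0 kJ/mol

With combustion enthalpies, reactants minus products:
= [6·(-393.5) + 10·(-285.8)] − [2·(-890.3) + 2·(-1559.7)]
= -319.0 kJ/mol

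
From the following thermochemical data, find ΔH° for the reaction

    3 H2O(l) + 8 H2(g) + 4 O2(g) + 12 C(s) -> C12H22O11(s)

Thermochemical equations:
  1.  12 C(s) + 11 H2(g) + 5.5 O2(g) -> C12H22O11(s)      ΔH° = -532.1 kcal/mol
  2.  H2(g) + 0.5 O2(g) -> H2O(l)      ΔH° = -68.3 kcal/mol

ΔH° = -327.2 kcal/mol

eq. 1 as written (C12H22O11(s) already on the product side): -532.1 kcal/mol
eq. 2 reversed and × 3 (H2O(l) must end up as a reactant; scale by 3 for the 3 H2O(l)): (-3)·(-68.3) = +204.9 kcal/mol
Combining the equations, ΔH° = (-532.1) + (+204.9) = -327.2 kcal/mol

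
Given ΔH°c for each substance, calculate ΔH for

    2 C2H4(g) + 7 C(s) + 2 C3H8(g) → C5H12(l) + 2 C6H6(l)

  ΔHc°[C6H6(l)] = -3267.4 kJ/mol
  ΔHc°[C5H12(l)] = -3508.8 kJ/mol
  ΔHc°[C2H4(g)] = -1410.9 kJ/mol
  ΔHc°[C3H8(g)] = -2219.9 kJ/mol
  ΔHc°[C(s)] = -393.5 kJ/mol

With combustion enthalpies, reactants minus products:
= [2·(-1410.9) + 7·(-393.5) + 2·(-2219.9)] − [1·(-3508.8) + 2·(-3267.4)]
= 27.5 kJ/mol

ΔH = 27.5 kJ/mol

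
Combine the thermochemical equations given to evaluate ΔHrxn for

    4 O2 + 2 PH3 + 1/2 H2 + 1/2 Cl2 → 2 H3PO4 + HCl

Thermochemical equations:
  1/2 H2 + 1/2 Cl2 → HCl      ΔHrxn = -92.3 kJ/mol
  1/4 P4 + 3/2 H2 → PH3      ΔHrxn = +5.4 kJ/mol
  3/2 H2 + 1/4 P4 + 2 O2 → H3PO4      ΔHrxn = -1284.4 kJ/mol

ΔHrxn = -2671.9 kJ/mol

equation 1 as written (HCl already on the product side): -92.3 kJ/mol
equation 2 reversed and × 2 (reverse to put PH3 on the reactant side; ×2 to match 2 PH3 in the target): (-2)·(+5.4) = -10.8 kJ/mol
equation 3 × 2 (scale by 2 for the 2 H3PO4): (2)·(-1284.4) = -2568.8 kJ/mol
Since enthalpy is a state function, ΔHrxn = (1)·(-92.3) + (-2)·(+5.4) + (2)·(-1284.4) = -2671.9 kJ/mol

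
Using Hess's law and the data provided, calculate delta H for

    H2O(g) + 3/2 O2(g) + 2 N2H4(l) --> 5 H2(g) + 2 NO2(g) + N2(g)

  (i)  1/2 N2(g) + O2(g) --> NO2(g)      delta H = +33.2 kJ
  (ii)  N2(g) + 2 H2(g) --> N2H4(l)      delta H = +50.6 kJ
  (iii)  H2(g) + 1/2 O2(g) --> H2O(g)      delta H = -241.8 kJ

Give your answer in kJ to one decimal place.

delta H = 207.0 kJ

(i) × 2: (2)·(+33.2) = +66.4 kJ
(ii) reversed and × 2: (-2)·(+50.6) = -101.2 kJ
(iii) reversed: +241.8 kJ
delta H = (+66.4) + (-101.2) + (+241.8) = 207.0 kJ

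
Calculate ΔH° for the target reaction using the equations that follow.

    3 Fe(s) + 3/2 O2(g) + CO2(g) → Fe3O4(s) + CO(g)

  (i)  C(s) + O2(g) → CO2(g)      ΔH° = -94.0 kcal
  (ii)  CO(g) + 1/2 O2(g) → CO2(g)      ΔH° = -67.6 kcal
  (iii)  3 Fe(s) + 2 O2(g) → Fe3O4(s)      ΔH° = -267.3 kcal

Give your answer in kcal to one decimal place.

ΔH° = -199.7 kcal

(i): not needed (C(s) appears nowhere else).
(ii) reversed (reverse to put CO(g) on the product side): +67.6 kcal
(iii) as written (Fe3O4(s) already on the product side): -267.3 kcal
Summing the manipulated equations, ΔH° = (+67.6) + (-267.3) = -199.7 kcal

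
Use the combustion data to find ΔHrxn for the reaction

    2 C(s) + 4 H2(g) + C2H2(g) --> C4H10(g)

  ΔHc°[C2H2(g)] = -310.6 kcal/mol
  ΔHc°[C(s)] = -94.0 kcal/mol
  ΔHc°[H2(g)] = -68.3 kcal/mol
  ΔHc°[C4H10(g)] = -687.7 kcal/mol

Using ΔH = Σ nΔHc°(reactants) − Σ nΔHc°(products):
= [2·(-94.0) + 4·(-68.3) + 1·(-310.6)] − [1·(-687.7)]
= -84.1 kcal/mol

ΔHrxn = -84.1 kcal/mol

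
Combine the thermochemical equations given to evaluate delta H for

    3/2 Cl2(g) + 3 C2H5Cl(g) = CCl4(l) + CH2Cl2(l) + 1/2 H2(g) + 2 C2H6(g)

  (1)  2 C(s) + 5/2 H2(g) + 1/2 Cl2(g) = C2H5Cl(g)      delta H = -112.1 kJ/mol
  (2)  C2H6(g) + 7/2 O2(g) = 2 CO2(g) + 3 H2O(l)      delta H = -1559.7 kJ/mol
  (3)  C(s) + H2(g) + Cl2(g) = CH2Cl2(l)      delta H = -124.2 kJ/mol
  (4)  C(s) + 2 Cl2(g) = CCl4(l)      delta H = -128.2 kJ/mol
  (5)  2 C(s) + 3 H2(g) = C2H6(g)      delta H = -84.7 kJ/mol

(1) reversed and × 3 (reverse to put C2H5Cl(g) on the reactant side; ×3 to match 3 C2H5Cl(g) in the target): (-3)·(-112.1) = +336.3 kJ/mol
(2): not needed (CO2(g) appears nowhere else).
(3) as written (CH2Cl2(l) already on the product side): -124.2 kJ/mol
(4) as written (CCl4(l) already on the product side): -128.2 kJ/mol
(5) × 2: (2)·(-84.7) = -169.4 kJ/mol
Since enthalpy is a state function, delta H = (+336.3) + (-124.2) + (-128.2) + (-169.4) = -85.5 kJ/mol

delta H = -85.5 kJ/mol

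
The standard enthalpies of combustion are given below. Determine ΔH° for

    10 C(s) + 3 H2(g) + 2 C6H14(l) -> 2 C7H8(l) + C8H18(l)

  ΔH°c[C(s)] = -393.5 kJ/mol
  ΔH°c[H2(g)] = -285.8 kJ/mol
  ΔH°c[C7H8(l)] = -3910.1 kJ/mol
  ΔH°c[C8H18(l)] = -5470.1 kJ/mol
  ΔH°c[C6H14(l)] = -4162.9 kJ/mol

ΔH° = 172.1 kJ/mol

Using ΔH = Σ nΔHc°(reactants) − Σ nΔHc°(products):
= [10·(-393.5) + 3·(-285.8) + 2·(-4162.9)] − [2·(-3910.1) + 1·(-5470.1)]
= 172.1 kJ/mol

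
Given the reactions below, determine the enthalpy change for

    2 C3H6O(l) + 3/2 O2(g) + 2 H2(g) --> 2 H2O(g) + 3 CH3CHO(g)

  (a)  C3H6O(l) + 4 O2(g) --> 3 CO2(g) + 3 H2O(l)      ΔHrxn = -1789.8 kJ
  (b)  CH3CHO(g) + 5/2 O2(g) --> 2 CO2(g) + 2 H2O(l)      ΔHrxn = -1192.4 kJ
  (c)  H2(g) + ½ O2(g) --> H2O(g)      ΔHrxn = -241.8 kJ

ΔHrxn = -486.0 kJ

(a) × 2 (scale by 2 for the 2 C3H6O(l)): (2)·(-1789.8) = -3579.6 kJ
(b) reversed and × 3 (reverse to put CH3CHO(g) on the product side; scale by 3 for the 3 CH3CHO(g)): (-3)·(-1192.4) = +3577.2 kJ
(c) × 2 (×2 to match 2 H2O(g) in the target): (2)·(-241.8) = -483.6 kJ
Since enthalpy is a state function, ΔHrxn = (2)·(-1789.8) + (-3)·(-1192.4) + (2)·(-241.8) = -486.0 kJ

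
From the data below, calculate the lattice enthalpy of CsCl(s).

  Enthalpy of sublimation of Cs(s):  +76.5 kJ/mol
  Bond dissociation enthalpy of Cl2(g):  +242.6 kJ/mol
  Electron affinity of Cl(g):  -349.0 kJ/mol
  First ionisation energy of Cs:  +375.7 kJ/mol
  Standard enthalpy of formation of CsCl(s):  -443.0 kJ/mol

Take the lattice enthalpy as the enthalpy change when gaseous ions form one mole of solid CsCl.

ΔHf° = 1·ΔHsub + 1·(ΣIE) + 1/2·D(Cl2) + 1·EA + U
-443.0 = 1·(+76.5) + 1·(+375.7) + 1/2·(+242.6) + 1·(-349.0) + U
U = -443.0 − (+224.5) = -667.5 kJ/mol

U = -667.5 kJ/mol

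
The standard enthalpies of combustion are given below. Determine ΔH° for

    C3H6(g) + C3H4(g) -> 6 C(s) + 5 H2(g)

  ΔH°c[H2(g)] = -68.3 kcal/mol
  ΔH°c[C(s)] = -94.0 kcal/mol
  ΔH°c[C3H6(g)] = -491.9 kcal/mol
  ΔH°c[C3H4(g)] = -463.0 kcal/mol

Using ΔH = Σ nΔHc°(reactants) − Σ nΔHc°(products):
= [1·(-491.9) + 1·(-463.0)] − [6·(-94.0) + 5·(-68.3)]
= -49.4 kcal/mol

ΔH° = -49.4 kcal/mol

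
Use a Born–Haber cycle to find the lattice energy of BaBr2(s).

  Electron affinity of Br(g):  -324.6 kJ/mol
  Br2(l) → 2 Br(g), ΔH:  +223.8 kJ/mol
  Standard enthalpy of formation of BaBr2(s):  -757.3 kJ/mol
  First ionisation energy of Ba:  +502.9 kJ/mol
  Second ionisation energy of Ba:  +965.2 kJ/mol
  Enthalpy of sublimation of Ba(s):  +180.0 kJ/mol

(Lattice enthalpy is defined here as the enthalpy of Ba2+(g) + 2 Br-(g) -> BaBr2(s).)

ΔHf° = 1·ΔHsub + 1·(ΣIE) + 1·D(Br2) + 2·EA + U
-757.3 = 1·(+180.0) + 1·(+1468.1) + 1·(+223.8) + 2·(-324.6) + U
U = -757.3 − (+1222.7) = -1980.0 kJ/mol

U = -1980.0 kJ/mol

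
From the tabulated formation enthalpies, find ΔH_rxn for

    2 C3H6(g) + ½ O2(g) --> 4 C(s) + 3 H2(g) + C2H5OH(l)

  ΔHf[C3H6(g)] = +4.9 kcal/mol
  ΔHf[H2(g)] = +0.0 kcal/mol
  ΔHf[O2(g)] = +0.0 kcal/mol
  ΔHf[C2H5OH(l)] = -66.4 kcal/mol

ΔH_rxn = -76.2 kcal/mol

ΔH°rxn = Σ nΔHf°(products) − Σ nΔHf°(reactants).
Products: 4·(+0.0) + 3·(+0.0) + 1·(-66.4) = -66.4
Reactants: 2·(+4.9) + 1/2·(+0.0) = +9.8
ΔH_rxn = (-66.4) − (+9.8) = -76.2 kcal/mol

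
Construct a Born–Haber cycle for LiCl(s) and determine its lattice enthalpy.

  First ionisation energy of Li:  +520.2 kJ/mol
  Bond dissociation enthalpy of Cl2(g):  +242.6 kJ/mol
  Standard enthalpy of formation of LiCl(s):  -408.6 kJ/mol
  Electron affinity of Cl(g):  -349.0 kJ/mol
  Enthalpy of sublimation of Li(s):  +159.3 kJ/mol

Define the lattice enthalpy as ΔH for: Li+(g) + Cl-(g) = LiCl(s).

U = -860.4 kJ/mol

ΔHf° = 1·ΔHsub + 1·(ΣIE) + 1/2·D(Cl2) + 1·EA + U
-408.6 = 1·(+159.3) + 1·(+520.2) + 1/2·(+242.6) + 1·(-349.0) + U
U = -408.6 − (+451.8) = -860.4 kJ/mol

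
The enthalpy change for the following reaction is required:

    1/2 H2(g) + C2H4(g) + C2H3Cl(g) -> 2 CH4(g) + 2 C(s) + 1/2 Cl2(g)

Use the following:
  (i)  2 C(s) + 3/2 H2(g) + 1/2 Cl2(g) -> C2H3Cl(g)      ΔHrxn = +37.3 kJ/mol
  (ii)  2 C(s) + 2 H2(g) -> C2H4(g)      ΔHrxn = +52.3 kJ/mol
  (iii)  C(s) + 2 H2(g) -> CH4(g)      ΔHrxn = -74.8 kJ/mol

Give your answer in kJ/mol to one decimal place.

ΔHrxn = -239.2 kJ/mol

(i) reversed: -37.3 kJ/mol
(ii) reversed: -52.3 kJ/mol
(iii) × 2: (2)·(-74.8) = -149.6 kJ/mol
ΔHrxn = (-37.3) + (-52.3) + (-149.6) = -239.2 kJ/mol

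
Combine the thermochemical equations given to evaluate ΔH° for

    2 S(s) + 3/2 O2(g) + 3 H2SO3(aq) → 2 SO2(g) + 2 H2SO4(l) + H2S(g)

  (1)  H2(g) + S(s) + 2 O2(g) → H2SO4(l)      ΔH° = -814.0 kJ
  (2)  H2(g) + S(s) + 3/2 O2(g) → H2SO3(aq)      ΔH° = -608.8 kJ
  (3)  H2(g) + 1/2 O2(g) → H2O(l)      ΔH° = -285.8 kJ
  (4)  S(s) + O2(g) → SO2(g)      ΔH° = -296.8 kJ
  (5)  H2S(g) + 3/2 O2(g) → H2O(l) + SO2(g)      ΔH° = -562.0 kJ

(1) × 2 (scale by 2 for the 2 H2SO4(l)): (2)·(-814.0) = -1628.0 kJ
(2) reversed and × 3 (H2SO3(aq) must end up as a reactant; scale by 3 for the 3 H2SO3(aq)): (-3)·(-608.8) = +1826.4 kJ
(3) as written: -285.8 kJ
(4) × 3: (3)·(-296.8) = -890.4 kJ
(5) reversed (H2S(g) must end up as a product): +562.0 kJ
Since enthalpy is a state function, ΔH° = (-1628.0) + (+1826.4) + (-285.8) + (-890.4) + (+562.0) = -415.8 kJ

ΔH° = -415.8 kJ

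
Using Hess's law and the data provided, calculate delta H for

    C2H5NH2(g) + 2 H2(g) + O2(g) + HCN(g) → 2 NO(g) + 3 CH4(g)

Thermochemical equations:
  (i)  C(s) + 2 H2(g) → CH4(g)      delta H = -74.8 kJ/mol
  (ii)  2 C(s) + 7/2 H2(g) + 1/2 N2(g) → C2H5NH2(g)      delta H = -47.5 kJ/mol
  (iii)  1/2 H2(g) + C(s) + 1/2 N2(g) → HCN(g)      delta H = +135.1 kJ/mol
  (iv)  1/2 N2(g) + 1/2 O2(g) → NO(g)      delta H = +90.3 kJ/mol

(i) × 3 (scale by 3 for the 3 CH4(g)): (3)·(-74.8) = -224.4 kJ/mol
(ii) reversed (reverse to put C2H5NH2(g) on the reactant side): +47.5 kJ/mol
(iii) reversed (reverse to put HCN(g) on the reactant side): -135.1 kJ/mol
(iv) × 2 (scale by 2 for the 2 NO(g)): (2)·(+90.3) = +180.6 kJ/mol
Combining the equations, delta H = (3)·(-74.8) + (-1)·(-47.5) + (-1)·(+135.1) + (2)·(+90.3) = -131.4 kJ/mol

delta H = -131.4 kJ/mol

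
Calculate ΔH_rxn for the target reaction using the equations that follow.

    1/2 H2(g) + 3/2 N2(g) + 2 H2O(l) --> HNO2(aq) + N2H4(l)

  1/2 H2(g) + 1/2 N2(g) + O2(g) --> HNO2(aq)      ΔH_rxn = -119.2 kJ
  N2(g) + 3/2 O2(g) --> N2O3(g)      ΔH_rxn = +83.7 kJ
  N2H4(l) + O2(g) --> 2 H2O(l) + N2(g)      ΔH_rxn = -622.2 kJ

equation 1 as written: -119.2 kJ
equation 2: not needed.
equation 3 reversed: +622.2 kJ
ΔH_rxn = (1)·(-119.2) + (-1)·(-622.2) = 503.0 kJ

ΔH_rxn = 503.0 kJ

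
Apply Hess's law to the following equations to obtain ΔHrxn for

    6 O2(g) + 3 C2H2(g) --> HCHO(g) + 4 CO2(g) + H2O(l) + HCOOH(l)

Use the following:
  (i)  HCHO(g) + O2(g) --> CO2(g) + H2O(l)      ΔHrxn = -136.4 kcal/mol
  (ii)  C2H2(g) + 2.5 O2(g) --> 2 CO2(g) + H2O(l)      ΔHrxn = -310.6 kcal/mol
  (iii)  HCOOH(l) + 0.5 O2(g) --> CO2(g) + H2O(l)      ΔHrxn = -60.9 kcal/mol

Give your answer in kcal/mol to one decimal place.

ΔHrxn = -734.5 kcal/mol

(i) reversed: +136.4 kcal/mol
(ii) × 3: (3)·(-310.6) = -931.8 kcal/mol
(iii) reversed: +60.9 kcal/mol
Summing the manipulated equations, ΔHrxn = (+136.4) + (-931.8) + (+60.9) = -734.5 kcal/mol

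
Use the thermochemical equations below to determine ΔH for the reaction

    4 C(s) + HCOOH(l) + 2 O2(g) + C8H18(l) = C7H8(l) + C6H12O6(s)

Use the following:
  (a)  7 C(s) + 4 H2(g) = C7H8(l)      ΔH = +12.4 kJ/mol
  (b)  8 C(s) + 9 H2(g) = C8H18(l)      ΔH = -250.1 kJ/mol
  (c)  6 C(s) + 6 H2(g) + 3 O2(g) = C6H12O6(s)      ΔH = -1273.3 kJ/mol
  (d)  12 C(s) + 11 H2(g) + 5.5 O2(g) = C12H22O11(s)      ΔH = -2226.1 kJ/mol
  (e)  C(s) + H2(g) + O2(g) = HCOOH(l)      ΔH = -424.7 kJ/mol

(a) as written: +12.4 kJ/mol
(b) reversed: +250.1 kJ/mol
(c) as written: -1273.3 kJ/mol
(d): not needed.
(e) reversed: +424.7 kJ/mol
ΔH = (+12.4) + (+250.1) + (-1273.3) + (+424.7) = -586.1 kJ/mol

ΔH = -586.1 kJ/mol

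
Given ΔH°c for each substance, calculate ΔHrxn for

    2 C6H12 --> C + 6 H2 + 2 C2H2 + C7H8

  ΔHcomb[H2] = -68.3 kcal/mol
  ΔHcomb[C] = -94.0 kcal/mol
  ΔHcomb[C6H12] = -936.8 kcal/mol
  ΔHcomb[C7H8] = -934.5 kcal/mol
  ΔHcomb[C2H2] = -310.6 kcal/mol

Using ΔH = Σ nΔHc°(reactants) − Σ nΔHc°(products):
= [2·(-936.8)] − [1·(-94.0) + 6·(-68.3) + 2·(-310.6) + 1·(-934.5)]
= 185.9 kcal/mol

ΔHrxn = 185.9 kcal/mol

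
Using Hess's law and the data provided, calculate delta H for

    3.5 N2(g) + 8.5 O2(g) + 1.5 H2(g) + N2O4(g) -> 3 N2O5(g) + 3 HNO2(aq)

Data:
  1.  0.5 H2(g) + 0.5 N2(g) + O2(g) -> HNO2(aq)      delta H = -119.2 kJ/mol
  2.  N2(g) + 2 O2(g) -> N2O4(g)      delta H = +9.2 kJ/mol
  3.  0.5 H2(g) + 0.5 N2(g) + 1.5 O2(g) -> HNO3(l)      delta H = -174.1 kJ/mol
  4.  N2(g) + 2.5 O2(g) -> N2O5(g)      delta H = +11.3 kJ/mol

eq. 1 × 3: (3)·(-119.2) = -357.6 kJ/mol
eq. 2 reversed: -9.2 kJ/mol
eq. 3: not needed.
eq. 4 × 3: (3)·(+11.3) = +33.9 kJ/mol
delta H = (-357.6) + (-9.2) + (+33.9) = -332.9 kJ/mol

delta H = -332.9 kJ/mol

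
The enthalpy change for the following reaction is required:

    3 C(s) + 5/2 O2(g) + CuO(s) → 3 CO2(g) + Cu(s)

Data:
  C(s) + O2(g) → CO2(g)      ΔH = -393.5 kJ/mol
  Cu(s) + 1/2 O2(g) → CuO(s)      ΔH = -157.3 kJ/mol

equation 1 × 3 (scale by 3 for the 3 CO2(g)): (3)·(-393.5) = -1180.5 kJ/mol
equation 2 reversed (reverse to put CuO(s) on the reactant side): +157.3 kJ/mol
ΔH = (-1180.5) + (+157.3) = -1023.2 kJ/mol

ΔH = -1023.2 kJ/mol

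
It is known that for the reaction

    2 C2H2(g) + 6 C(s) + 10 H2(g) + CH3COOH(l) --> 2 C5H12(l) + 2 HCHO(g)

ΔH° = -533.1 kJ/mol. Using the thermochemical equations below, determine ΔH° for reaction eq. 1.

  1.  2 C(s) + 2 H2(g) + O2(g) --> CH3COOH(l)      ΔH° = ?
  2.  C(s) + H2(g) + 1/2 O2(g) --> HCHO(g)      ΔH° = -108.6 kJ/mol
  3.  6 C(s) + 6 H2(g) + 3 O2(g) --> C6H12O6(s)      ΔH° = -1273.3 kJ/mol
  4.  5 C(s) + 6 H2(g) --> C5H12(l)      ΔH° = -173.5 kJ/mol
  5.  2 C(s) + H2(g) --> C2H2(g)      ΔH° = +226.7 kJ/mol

eq. 1 reversed: contributes −x
eq. 2 × 2: (2)·(-108.6) = -217.2 kJ/mol
eq. 3: not needed.
eq. 4 × 2: (2)·(-173.5) = -347.0 kJ/mol
eq. 5 reversed and × 2: (-2)·(+226.7) = -453.4 kJ/mol
-533.1 = (-217.2) + (-347.0) + (-453.4) − x
x = (-533.1 − (-1017.6)) / (-1) = -484.5 kJ/mol

ΔH° = -484.5 kJ/mol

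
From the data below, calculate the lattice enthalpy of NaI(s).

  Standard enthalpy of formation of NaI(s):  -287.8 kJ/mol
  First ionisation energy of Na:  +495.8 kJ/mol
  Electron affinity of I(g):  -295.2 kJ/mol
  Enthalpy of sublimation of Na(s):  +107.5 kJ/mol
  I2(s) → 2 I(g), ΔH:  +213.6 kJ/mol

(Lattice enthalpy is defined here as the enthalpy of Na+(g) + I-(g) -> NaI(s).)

U = -702.7 kJ/mol

ΔHf° = 1·ΔHsub + 1·(ΣIE) + 1/2·D(I2) + 1·EA + U
-287.8 = 1·(+107.5) + 1·(+495.8) + 1/2·(+213.6) + 1·(-295.2) + U
U = -287.8 − (+414.9) = -702.7 kJ/mol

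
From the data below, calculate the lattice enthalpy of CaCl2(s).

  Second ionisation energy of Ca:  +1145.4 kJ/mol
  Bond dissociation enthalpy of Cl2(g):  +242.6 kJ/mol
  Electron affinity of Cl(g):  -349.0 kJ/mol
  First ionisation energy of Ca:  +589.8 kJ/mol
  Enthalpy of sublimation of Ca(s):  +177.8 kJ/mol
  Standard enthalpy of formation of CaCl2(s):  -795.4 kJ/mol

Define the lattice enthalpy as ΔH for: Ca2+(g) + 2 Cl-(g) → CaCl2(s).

U = -2253.0 kJ/mol

ΔHf° = 1·ΔHsub + 1·(ΣIE) + 1·D(Cl2) + 2·EA + U
-795.4 = 1·(+177.8) + 1·(+1735.2) + 1·(+242.6) + 2·(-349.0) + U
U = -795.4 − (+1457.6) = -2253.0 kJ/mol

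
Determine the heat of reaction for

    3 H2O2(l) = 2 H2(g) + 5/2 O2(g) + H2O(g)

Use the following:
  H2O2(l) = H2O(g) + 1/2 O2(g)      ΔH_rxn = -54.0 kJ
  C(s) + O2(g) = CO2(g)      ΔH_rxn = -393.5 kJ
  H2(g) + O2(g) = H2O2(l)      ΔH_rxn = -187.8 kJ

ΔH_rxn = 321.6 kJ

equation 1 as written (H2O(g) already on the product side): -54.0 kJ
equation 2: not needed (CO2(g) appears nowhere else).
equation 3 reversed and × 2 (reverse to put H2(g) on the product side; scale by 2 for the 2 H2(g)): (-2)·(-187.8) = +375.6 kJ
ΔH_rxn = (-54.0) + (+375.6) = 321.6 kJ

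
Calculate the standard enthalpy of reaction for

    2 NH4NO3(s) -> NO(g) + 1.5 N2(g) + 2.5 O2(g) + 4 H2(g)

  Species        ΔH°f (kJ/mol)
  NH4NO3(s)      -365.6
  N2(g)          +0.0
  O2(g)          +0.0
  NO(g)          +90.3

ΔH° = 821.5 kJ/mol

ΔH°rxn = Σ nΔHf°(products) − Σ nΔHf°(reactants).
Products: 1·(+90.3) + 3/2·(+0.0) + 5/2·(+0.0) + 4·(+0.0) = +90.3
Reactants: 2·(-365.6) = -731.2
ΔH° = (+90.3) − (-731.2) = 821.5 kJ/mol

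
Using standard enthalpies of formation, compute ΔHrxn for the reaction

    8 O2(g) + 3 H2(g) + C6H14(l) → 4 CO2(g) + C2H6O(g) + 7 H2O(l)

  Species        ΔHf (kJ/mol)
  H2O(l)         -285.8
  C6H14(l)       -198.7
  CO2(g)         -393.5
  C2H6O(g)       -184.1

ΔHrxn = -3560.0 kJ/mol

Products: 4·(-393.5) + 1·(-184.1) + 7·(-285.8) = -3758.7
Reactants: 8·(+0.0) + 3·(+0.0) + 1·(-198.7) = -198.7
ΔHrxn = (-3758.7) − (-198.7) = -3560.0 kJ/mol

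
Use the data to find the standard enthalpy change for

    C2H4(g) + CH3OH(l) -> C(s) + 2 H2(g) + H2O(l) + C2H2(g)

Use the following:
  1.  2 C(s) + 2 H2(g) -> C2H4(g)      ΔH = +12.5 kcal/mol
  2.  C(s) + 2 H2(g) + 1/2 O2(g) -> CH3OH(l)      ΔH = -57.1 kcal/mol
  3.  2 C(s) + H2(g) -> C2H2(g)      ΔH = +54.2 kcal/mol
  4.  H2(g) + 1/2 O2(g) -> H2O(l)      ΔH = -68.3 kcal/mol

eq. 1 reversed (reverse to put C2H4(g) on the reactant side): -12.5 kcal/mol
eq. 2 reversed (CH3OH(l) must end up as a reactant): +57.1 kcal/mol
eq. 3 as written (C2H2(g) already on the product side): +54.2 kcal/mol
eq. 4 as written (H2O(l) already on the product side): -68.3 kcal/mol
ΔH = (-12.5) + (+57.1) + (+54.2) + (-68.3) = 30.5 kcal/mol

ΔH = 30.5 kcal/mol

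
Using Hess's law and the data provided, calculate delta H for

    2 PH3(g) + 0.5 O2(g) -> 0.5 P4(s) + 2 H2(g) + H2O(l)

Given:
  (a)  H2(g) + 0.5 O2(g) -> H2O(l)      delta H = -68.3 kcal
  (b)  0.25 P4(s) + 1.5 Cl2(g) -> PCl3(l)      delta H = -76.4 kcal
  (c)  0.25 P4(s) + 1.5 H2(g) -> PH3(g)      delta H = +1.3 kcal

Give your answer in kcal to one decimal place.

(a) as written: -68.3 kcal
(b): not needed.
(c) reversed and × 2: (-2)·(+1.3) = -2.6 kcal
By Hess's law, delta H = (-68.3) + (-2.6) = -70.9 kcal

delta H = -70.9 kcal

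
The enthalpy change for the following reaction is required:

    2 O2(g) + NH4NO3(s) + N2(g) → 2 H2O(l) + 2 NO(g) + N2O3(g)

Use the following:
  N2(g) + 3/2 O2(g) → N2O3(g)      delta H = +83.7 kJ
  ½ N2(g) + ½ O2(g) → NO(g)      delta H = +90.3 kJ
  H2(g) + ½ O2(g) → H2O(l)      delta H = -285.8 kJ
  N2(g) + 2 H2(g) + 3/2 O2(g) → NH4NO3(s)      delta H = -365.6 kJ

equation 1 as written (N2O3(g) already on the product side): +83.7 kJ
equation 2 × 2 (scale by 2 for the 2 NO(g)): (2)·(+90.3) = +180.6 kJ
equation 3 × 2 (scale by 2 for the 2 H2O(l)): (2)·(-285.8) = -571.6 kJ
equation 4 reversed (NH4NO3(s) must end up as a reactant): +365.6 kJ
Combining the equations, delta H = (+83.7) + (+180.6) + (-571.6) + (+365.6) = 58.3 kJ

delta H = 58.3 kJ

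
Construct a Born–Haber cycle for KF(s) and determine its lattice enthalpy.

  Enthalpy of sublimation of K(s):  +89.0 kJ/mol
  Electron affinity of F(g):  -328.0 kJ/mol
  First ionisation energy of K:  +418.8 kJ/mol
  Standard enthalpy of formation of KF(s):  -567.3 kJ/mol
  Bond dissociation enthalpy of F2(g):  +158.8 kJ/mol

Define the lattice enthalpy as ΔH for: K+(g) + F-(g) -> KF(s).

ΔHf° = 1·ΔHsub + 1·(ΣIE) + 1/2·D(F2) + 1·EA + U
-567.3 = 1·(+89.0) + 1·(+418.8) + 1/2·(+158.8) + 1·(-328.0) + U
U = -567.3 − (+259.2) = -826.5 kJ/mol

U = -826.5 kJ/mol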